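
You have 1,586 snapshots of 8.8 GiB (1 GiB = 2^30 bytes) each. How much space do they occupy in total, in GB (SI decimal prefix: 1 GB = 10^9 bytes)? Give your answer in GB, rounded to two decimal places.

14,986.00 GB

Total = 1,586 × 8.8 GiB = 13956.8 GiB
= 13956.8 × 1,073,741,824 bytes = 14,985,999,889,203.2 bytes
1 GB = 1,000,000,000 bytes
14,985,999,889,203.2 / 1,000,000,000 = 14,986.00 GB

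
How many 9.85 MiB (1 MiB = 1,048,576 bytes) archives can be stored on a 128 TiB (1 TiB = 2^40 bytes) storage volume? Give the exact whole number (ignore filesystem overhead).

13,626,165

Capacity: 128 TiB = 140,737,488,355,328 bytes
Per item: 9.85 MiB = 10,328,473.6 bytes
⌊140,737,488,355,328 / 10,328,473.6⌋ = 13,626,165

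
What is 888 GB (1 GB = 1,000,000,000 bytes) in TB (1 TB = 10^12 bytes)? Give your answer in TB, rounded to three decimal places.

888 GB = 888 × 10^9 bytes = 888,000,000,000 bytes
1 TB = 10^12 bytes = 1,000,000,000,000 bytes
888,000,000,000 / 1,000,000,000,000 = 0.888 TB

0.888 TB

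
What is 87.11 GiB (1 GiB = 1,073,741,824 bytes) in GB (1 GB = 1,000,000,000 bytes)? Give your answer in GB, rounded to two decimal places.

93.53 GB

87.11 GiB = 87.11 × 2^30 bytes = 93,533,650,288.64 bytes
1 GB = 1,000,000,000 bytes
93,533,650,288.64 / 1,000,000,000 = 93.53 GB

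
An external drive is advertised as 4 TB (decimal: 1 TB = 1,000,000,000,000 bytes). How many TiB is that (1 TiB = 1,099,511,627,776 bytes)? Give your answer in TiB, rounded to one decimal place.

4 TB = 4 × 10^12 bytes = 4,000,000,000,000 bytes
1 TiB = 2^40 bytes = 1,099,511,627,776 bytes
4,000,000,000,000 / 1,099,511,627,776 = 3.6 TiB

3.6 TiB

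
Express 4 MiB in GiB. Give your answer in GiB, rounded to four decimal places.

0.0039 GiB

4 MiB × 1,048,576 bytes/MiB = 4,194,304 bytes
1 GiB = 2^30 bytes = 1,073,741,824 bytes
4,194,304 / 1,073,741,824 = 0.0039 GiB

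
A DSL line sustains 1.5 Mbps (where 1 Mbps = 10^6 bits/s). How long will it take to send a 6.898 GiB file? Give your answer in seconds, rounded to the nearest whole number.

39,502 seconds

6.898 GiB = 7,406,671,101.952 bytes = 59,253,368,815.616 bits
1.5 Mbps = 1,500,000 bits/s
time = 59,253,368,815.616 / 1,500,000 = 39,502 s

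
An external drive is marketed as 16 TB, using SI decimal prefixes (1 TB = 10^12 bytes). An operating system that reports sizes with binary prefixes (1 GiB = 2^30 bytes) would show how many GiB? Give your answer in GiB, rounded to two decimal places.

16 TB = 16 × 10^12 bytes = 16,000,000,000,000 bytes
1 GiB = 1,073,741,824 bytes
16,000,000,000,000 / 1,073,741,824 = 14,901.16 GiB

14,901.16 GiB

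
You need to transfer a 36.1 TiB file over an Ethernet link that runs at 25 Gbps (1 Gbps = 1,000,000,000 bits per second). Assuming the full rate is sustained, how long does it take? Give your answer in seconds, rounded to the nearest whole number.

36.1 TiB = 39,692,369,762,713.6 bytes = 317,538,958,101,708.8 bits
25 Gbps = 25,000,000,000 bits/s
time = 317,538,958,101,708.8 / 25,000,000,000 = 12,702 s

12,702 seconds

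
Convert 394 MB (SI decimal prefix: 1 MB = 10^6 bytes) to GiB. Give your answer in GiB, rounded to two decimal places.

394 MB = 394 × 10^6 bytes = 394,000,000 bytes
1 GiB = 1,073,741,824 bytes
394,000,000 / 1,073,741,824 = 0.37 GiB

0.37 GiB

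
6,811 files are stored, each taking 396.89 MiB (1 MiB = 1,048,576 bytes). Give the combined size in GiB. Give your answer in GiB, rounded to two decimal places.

2,639.86 GiB

Total = 6,811 × 396.89 MiB = 2703217.79 MiB
= 2703217.79 × 1,048,576 bytes = 2,834,529,297,367.04 bytes
1 GiB = 1,073,741,824 bytes
2,834,529,297,367.04 / 1,073,741,824 = 2,639.86 GiB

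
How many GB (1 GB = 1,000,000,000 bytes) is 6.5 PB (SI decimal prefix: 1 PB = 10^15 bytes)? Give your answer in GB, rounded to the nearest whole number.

6,500,000 GB

6.5 PB × 1,000,000,000,000,000 bytes/PB = 6,500,000,000,000,000 bytes
1 GB = 1,000,000,000 bytes
6,500,000,000,000,000 / 1,000,000,000 = 6,500,000 GB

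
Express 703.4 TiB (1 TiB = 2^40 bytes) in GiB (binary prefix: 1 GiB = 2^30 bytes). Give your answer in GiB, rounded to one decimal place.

703.4 TiB = 703.4 × 2^40 bytes = 773,396,478,977,638.4 bytes
1 GiB = 1,073,741,824 bytes
773,396,478,977,638.4 / 1,073,741,824 = 720,281.6 GiB

720,281.6 GiB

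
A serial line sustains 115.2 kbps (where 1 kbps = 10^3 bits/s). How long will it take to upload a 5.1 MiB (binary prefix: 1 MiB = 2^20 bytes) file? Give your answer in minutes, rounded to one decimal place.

6.2 minutes

5.1 MiB = 5,347,737.6 bytes = 42,781,900.8 bits
115.2 kbps = 115,200 bits/s
time = 42,781,900.8 / 115,200 = 371.37 s
371.37 s / 60 = 6.2 minutes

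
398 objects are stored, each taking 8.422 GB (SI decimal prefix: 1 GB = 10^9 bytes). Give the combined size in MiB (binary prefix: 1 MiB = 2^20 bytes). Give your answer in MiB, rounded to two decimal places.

3,196,674.35 MiB

Total = 398 × 8.422 GB = 3351.956 GB
= 3351.956 × 1,000,000,000 bytes = 3,351,956,000,000 bytes
1 MiB = 1,048,576 bytes
3,351,956,000,000 / 1,048,576 = 3,196,674.35 MiB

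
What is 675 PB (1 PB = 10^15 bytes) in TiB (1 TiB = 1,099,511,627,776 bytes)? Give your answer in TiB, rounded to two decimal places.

613,908.92 TiB

675 PB = 675 × 10^15 bytes = 675,000,000,000,000,000 bytes
1 TiB = 1,099,511,627,776 bytes
675,000,000,000,000,000 / 1,099,511,627,776 = 613,908.92 TiB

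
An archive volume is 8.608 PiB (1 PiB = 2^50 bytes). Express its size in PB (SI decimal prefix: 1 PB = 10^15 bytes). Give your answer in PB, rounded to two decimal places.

8.608 PiB = 8.608 × 2^50 bytes = 9,691,746,398,101,307.392 bytes
1 PB = 10^15 bytes = 1,000,000,000,000,000 bytes
9,691,746,398,101,307.392 / 1,000,000,000,000,000 = 9.69 PB

9.69 PB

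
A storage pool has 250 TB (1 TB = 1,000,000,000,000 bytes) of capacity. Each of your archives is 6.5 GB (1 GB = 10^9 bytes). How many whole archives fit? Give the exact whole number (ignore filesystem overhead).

Capacity: 250 TB = 250,000,000,000,000 bytes
Per item: 6.5 GB = 6,500,000,000 bytes
⌊250,000,000,000,000 / 6,500,000,000⌋ = 38,461

38,461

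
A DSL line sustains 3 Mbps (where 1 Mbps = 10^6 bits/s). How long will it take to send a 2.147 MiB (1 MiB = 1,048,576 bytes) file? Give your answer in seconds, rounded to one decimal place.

2.147 MiB = 2,251,292.672 bytes = 18,010,341.376 bits
3 Mbps = 3,000,000 bits/s
time = 18,010,341.376 / 3,000,000 = 6.0 s

6.0 seconds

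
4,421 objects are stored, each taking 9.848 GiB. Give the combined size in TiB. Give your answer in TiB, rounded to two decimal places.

Total = 4,421 × 9.848 GiB = 43538.008 GiB
= 43538.008 × 1,073,741,824 bytes = 46,748,580,123,246.592 bytes
1 TiB = 1,099,511,627,776 bytes
46,748,580,123,246.592 / 1,099,511,627,776 = 42.52 TiB

42.52 TiB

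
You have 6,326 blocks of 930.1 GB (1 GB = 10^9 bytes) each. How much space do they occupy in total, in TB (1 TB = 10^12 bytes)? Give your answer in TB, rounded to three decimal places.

Total = 6,326 × 930.1 GB = 5883812.6 GB
= 5883812.6 × 1,000,000,000 bytes = 5,883,812,600,000,000 bytes
1 TB = 1,000,000,000,000 bytes
5,883,812,600,000,000 / 1,000,000,000,000 = 5,883.813 TB

5,883.813 TB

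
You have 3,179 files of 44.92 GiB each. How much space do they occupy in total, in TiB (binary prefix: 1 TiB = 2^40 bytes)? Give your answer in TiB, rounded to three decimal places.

Total = 3,179 × 44.92 GiB = 142800.68 GiB
= 142800.68 × 1,073,741,824 bytes = 153,331,062,611,640.32 bytes
1 TiB = 1,099,511,627,776 bytes
153,331,062,611,640.32 / 1,099,511,627,776 = 139.454 TiB

139.454 TiB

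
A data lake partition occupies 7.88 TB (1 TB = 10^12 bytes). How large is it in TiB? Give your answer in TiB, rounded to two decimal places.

7.88 TB × 1,000,000,000,000 bytes/TB = 7,880,000,000,000 bytes
1 TiB = 1,099,511,627,776 bytes
7,880,000,000,000 / 1,099,511,627,776 = 7.17 TiB

7.17 TiB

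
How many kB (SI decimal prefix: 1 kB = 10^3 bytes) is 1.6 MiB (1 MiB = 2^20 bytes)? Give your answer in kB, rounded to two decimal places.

1,677.72 kB

1.6 MiB × 1,048,576 bytes/MiB = 1,677,721.6 bytes
1 kB = 1,000 bytes
1,677,721.6 / 1,000 = 1,677.72 kB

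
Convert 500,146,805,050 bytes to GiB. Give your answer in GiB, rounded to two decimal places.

465.80 GiB

500,146,805,050 bytes given.
1 GiB = 1,073,741,824 bytes
500,146,805,050 / 1,073,741,824 = 465.80 GiB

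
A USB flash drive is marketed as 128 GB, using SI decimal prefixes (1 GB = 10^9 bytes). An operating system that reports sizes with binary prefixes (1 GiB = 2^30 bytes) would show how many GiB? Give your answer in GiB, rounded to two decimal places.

128 GB × 1,000,000,000 bytes/GB = 128,000,000,000 bytes
1 GiB = 1,073,741,824 bytes
128,000,000,000 / 1,073,741,824 = 119.21 GiB

119.21 GiB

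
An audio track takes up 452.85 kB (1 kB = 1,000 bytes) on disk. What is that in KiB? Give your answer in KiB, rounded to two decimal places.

442.24 KiB

452.85 kB = 452.85 × 10^3 bytes = 452,850 bytes
1 KiB = 2^10 bytes = 1,024 bytes
452,850 / 1,024 = 442.24 KiB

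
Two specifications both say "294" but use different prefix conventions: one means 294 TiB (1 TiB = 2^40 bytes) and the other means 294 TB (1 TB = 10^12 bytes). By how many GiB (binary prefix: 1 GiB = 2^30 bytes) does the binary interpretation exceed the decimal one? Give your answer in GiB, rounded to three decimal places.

294 TiB = 294 × 1,099,511,627,776 = 323,256,418,566,144 bytes
294 TB = 294 × 1,000,000,000,000 = 294,000,000,000,000 bytes
difference = 29,256,418,566,144 bytes
29,256,418,566,144 / 1,073,741,824 = 27,247.163 GiB

27,247.163 GiB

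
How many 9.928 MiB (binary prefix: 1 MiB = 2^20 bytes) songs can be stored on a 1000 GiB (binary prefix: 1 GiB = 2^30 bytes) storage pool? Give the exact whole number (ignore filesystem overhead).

Capacity: 1000 GiB = 1,073,741,824,000 bytes
Per item: 9.928 MiB = 10,410,262.528 bytes
⌊1,073,741,824,000 / 10,410,262.528⌋ = 103,142

103,142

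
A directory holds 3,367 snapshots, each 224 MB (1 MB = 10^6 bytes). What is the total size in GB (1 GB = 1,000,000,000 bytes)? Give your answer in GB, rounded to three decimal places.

754.208 GB

Total = 3,367 × 224 MB = 754,208 MB
= 754,208 × 1,000,000 bytes = 754,208,000,000 bytes
1 GB = 1,000,000,000 bytes
754,208,000,000 / 1,000,000,000 = 754.208 GB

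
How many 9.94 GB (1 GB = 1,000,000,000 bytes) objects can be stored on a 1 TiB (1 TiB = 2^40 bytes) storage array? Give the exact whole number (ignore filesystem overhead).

110

Capacity: 1 TiB = 1,099,511,627,776 bytes
Per item: 9.94 GB = 9,940,000,000 bytes
⌊1,099,511,627,776 / 9,940,000,000⌋ = 110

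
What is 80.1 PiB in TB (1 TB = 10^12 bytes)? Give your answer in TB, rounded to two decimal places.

90,184.58 TB

80.1 PiB × 1,125,899,906,842,624 bytes/PiB = 90,184,582,538,094,182.4 bytes
1 TB = 1,000,000,000,000 bytes
90,184,582,538,094,182.4 / 1,000,000,000,000 = 90,184.58 TB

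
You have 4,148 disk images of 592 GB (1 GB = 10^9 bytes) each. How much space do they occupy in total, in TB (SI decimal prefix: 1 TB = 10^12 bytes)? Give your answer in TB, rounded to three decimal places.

2,455.616 TB

Total = 4,148 × 592 GB = 2,455,616 GB
= 2,455,616 × 1,000,000,000 bytes = 2,455,616,000,000,000 bytes
1 TB = 1,000,000,000,000 bytes
2,455,616,000,000,000 / 1,000,000,000,000 = 2,455.616 TB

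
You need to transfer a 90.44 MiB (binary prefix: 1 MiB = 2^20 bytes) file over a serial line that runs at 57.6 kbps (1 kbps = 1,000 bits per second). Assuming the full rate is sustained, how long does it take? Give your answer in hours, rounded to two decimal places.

90.44 MiB = 94,833,213.44 bytes = 758,665,707.52 bits
57.6 kbps = 57,600 bits/s
time = 758,665,707.52 / 57,600 = 13,171.2796 s
13,171.2796 s / 3600 = 3.66 hours

3.66 hours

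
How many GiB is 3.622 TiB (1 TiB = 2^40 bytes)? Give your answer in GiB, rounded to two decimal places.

3.622 TiB × 1,099,511,627,776 bytes/TiB = 3,982,431,115,804.672 bytes
1 GiB = 2^30 bytes = 1,073,741,824 bytes
3,982,431,115,804.672 / 1,073,741,824 = 3,708.93 GiB

3,708.93 GiB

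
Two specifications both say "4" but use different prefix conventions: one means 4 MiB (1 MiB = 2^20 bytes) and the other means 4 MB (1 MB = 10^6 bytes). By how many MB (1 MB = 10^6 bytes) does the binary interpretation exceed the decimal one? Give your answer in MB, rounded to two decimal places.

0.19 MB

4 MiB = 4 × 1,048,576 = 4,194,304 bytes
4 MB = 4 × 1,000,000 = 4,000,000 bytes
difference = 194,304 bytes
194,304 / 1,000,000 = 0.19 MB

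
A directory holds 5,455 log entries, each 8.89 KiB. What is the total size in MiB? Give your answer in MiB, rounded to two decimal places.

Total = 5,455 × 8.89 KiB = 48494.95 KiB
= 48494.95 × 1,024 bytes = 49,658,828.8 bytes
1 MiB = 1,048,576 bytes
49,658,828.8 / 1,048,576 = 47.36 MiB

47.36 MiB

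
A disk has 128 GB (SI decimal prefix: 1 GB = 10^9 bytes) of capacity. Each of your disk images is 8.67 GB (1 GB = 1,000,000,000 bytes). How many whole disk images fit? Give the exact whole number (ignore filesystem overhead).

14

Capacity: 128 GB = 128,000,000,000 bytes
Per item: 8.67 GB = 8,670,000,000 bytes
⌊128,000,000,000 / 8,670,000,000⌋ = 14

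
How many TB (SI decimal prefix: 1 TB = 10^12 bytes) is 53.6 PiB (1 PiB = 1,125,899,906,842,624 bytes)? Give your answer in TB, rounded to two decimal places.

60,348.24 TB

53.6 PiB × 1,125,899,906,842,624 bytes/PiB = 60,348,235,006,764,646.4 bytes
1 TB = 1,000,000,000,000 bytes
60,348,235,006,764,646.4 / 1,000,000,000,000 = 60,348.24 TB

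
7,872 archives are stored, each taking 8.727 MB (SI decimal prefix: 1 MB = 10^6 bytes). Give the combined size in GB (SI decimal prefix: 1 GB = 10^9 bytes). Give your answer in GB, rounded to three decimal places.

68.699 GB

Total = 7,872 × 8.727 MB = 68698.944 MB
= 68698.944 × 1,000,000 bytes = 68,698,944,000 bytes
1 GB = 1,000,000,000 bytes
68,698,944,000 / 1,000,000,000 = 68.699 GB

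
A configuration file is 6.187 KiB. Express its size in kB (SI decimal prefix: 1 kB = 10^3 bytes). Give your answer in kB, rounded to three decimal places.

6.187 KiB = 6.187 × 2^10 bytes = 6,335.488 bytes
1 kB = 1,000 bytes
6,335.488 / 1,000 = 6.335 kB

6.335 kB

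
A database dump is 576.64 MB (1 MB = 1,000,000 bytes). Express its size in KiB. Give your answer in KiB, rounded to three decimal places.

563,125.000 KiB

576.64 MB = 576.64 × 10^6 bytes = 576,640,000 bytes
1 KiB = 2^10 bytes = 1,024 bytes
576,640,000 / 1,024 = 563,125.000 KiB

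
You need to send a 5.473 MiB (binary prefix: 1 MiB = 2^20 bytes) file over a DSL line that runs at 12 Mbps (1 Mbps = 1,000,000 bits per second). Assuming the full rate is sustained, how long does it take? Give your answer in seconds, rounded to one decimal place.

5.473 MiB = 5,738,856.448 bytes = 45,910,851.584 bits
12 Mbps = 12,000,000 bits/s
time = 45,910,851.584 / 12,000,000 = 3.8 s

3.8 seconds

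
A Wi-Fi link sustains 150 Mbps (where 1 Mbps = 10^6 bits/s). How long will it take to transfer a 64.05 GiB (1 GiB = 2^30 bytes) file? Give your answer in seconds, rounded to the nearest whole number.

3,668 seconds

64.05 GiB = 68,773,163,827.2 bytes = 550,185,310,617.6 bits
150 Mbps = 150,000,000 bits/s
time = 550,185,310,617.6 / 150,000,000 = 3,668 s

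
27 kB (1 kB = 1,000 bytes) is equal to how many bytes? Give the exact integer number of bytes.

27,000 bytes

27 × 1,000 = 27,000 bytes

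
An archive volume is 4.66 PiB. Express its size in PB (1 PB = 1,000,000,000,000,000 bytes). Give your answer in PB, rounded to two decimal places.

5.25 PB

4.66 PiB = 4.66 × 2^50 bytes = 5,246,693,565,886,627.84 bytes
1 PB = 1,000,000,000,000,000 bytes
5,246,693,565,886,627.84 / 1,000,000,000,000,000 = 5.25 PB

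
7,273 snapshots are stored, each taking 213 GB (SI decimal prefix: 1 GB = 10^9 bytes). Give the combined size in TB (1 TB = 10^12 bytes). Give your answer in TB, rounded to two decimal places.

1,549.15 TB

Total = 7,273 × 213 GB = 1,549,149 GB
= 1,549,149 × 1,000,000,000 bytes = 1,549,149,000,000,000 bytes
1 TB = 1,000,000,000,000 bytes
1,549,149,000,000,000 / 1,000,000,000,000 = 1,549.15 TB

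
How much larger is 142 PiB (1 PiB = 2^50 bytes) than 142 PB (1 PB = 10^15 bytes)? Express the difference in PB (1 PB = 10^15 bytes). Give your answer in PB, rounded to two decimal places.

142 PiB = 142 × 1,125,899,906,842,624 = 159,877,786,771,652,608 bytes
142 PB = 142 × 1,000,000,000,000,000 = 142,000,000,000,000,000 bytes
difference = 17,877,786,771,652,608 bytes
17,877,786,771,652,608 / 1,000,000,000,000,000 = 17.88 PB

17.88 PB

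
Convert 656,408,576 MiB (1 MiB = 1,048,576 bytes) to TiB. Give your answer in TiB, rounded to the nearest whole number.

626 TiB

656,408,576 MiB = 656,408,576 × 2^20 bytes = 688,294,278,987,776 bytes
1 TiB = 2^40 bytes = 1,099,511,627,776 bytes
688,294,278,987,776 / 1,099,511,627,776 = 626 TiB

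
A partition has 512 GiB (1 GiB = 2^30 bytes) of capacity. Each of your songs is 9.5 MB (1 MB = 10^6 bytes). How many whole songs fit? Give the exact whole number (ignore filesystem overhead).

Capacity: 512 GiB = 549,755,813,888 bytes
Per item: 9.5 MB = 9,500,000 bytes
⌊549,755,813,888 / 9,500,000⌋ = 57,869

57,869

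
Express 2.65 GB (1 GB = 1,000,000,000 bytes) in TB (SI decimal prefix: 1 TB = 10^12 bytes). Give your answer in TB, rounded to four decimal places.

2.65 GB = 2.65 × 10^9 bytes = 2,650,000,000 bytes
1 TB = 1,000,000,000,000 bytes
2,650,000,000 / 1,000,000,000,000 = 0.0027 TB

0.0027 TB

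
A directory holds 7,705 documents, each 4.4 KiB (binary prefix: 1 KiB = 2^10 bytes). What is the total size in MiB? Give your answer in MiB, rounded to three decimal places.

33.107 MiB

Total = 7,705 × 4.4 KiB = 33,902 KiB
= 33,902 × 1,024 bytes = 34,715,648 bytes
1 MiB = 1,048,576 bytes
34,715,648 / 1,048,576 = 33.107 MiB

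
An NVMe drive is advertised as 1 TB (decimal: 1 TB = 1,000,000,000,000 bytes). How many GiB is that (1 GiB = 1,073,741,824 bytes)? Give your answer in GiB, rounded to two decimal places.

931.32 GiB

1 TB = 1 × 10^12 bytes = 1,000,000,000,000 bytes
1 GiB = 2^30 bytes = 1,073,741,824 bytes
1,000,000,000,000 / 1,073,741,824 = 931.32 GiB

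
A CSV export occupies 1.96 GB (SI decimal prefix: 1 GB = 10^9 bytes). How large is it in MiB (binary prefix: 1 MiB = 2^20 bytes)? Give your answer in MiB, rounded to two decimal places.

1.96 GB = 1.96 × 10^9 bytes = 1,960,000,000 bytes
1 MiB = 1,048,576 bytes
1,960,000,000 / 1,048,576 = 1,869.20 MiB

1,869.20 MiB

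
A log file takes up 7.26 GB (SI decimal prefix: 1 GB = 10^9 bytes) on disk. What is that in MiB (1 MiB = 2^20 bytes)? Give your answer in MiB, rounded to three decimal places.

7.26 GB × 1,000,000,000 bytes/GB = 7,260,000,000 bytes
1 MiB = 2^20 bytes = 1,048,576 bytes
7,260,000,000 / 1,048,576 = 6,923.676 MiB

6,923.676 MiB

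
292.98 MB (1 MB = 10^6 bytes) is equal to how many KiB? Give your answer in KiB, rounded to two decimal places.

286,113.28 KiB

292.98 MB = 292.98 × 10^6 bytes = 292,980,000 bytes
1 KiB = 2^10 bytes = 1,024 bytes
292,980,000 / 1,024 = 286,113.28 KiB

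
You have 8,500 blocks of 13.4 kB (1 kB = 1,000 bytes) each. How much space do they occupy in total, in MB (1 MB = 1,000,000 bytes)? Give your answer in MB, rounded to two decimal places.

Total = 8,500 × 13.4 kB = 113,900 kB
= 113,900 × 1,000 bytes = 113,900,000 bytes
1 MB = 1,000,000 bytes
113,900,000 / 1,000,000 = 113.90 MB

113.90 MB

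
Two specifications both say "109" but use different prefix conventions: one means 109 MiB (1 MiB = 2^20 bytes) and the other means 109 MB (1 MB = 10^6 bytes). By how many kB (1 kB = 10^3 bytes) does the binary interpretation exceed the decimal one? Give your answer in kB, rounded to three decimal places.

109 MiB = 109 × 1,048,576 = 114,294,784 bytes
109 MB = 109 × 1,000,000 = 109,000,000 bytes
difference = 5,294,784 bytes
5,294,784 / 1,000 = 5,294.784 kB

5,294.784 kB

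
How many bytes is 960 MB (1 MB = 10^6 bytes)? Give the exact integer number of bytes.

960,000,000 bytes

960 × 1,000,000 = 960,000,000 bytes  (1 MB = 10^6 bytes)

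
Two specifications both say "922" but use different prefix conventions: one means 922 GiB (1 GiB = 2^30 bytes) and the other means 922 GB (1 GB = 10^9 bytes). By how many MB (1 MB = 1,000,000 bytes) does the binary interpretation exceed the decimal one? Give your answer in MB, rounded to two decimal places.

922 GiB = 922 × 1,073,741,824 = 989,989,961,728 bytes
922 GB = 922 × 1,000,000,000 = 922,000,000,000 bytes
difference = 67,989,961,728 bytes
67,989,961,728 / 1,000,000 = 67,989.96 MB

67,989.96 MB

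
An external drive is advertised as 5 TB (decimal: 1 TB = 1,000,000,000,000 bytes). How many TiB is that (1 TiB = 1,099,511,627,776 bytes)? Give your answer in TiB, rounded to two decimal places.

4.55 TiB

5 TB × 1,000,000,000,000 bytes/TB = 5,000,000,000,000 bytes
1 TiB = 2^40 bytes = 1,099,511,627,776 bytes
5,000,000,000,000 / 1,099,511,627,776 = 4.55 TiB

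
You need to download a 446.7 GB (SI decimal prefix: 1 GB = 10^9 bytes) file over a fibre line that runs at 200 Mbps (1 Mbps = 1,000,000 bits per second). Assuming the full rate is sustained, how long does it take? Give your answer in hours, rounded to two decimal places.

4.96 hours

446.7 GB = 446,700,000,000 bytes = 3,573,600,000,000 bits
200 Mbps = 200,000,000 bits/s
time = 3,573,600,000,000 / 200,000,000 = 17,868.0000 s
17,868.0000 s / 3600 = 4.96 hours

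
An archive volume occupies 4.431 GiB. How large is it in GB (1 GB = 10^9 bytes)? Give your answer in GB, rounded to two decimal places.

4.431 GiB × 1,073,741,824 bytes/GiB = 4,757,750,022.144 bytes
1 GB = 10^9 bytes = 1,000,000,000 bytes
4,757,750,022.144 / 1,000,000,000 = 4.76 GB

4.76 GB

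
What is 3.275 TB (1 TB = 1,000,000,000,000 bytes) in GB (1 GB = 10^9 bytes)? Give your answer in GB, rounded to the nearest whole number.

3.275 TB × 1,000,000,000,000 bytes/TB = 3,275,000,000,000 bytes
1 GB = 1,000,000,000 bytes
3,275,000,000,000 / 1,000,000,000 = 3,275 GB

3,275 GB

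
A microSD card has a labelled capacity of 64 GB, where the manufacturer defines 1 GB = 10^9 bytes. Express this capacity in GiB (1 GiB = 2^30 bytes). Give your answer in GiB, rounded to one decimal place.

64 GB × 1,000,000,000 bytes/GB = 64,000,000,000 bytes
1 GiB = 2^30 bytes = 1,073,741,824 bytes
64,000,000,000 / 1,073,741,824 = 59.6 GiB

59.6 GiB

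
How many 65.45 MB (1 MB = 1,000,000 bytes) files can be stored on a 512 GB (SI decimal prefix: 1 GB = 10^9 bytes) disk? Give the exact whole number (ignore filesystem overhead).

7,822

Capacity: 512 GB = 512,000,000,000 bytes
Per item: 65.45 MB = 65,450,000 bytes
⌊512,000,000,000 / 65,450,000⌋ = 7,822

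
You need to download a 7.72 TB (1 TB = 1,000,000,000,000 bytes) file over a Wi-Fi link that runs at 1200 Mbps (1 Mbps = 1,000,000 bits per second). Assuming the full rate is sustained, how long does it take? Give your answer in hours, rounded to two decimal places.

7.72 TB = 7,720,000,000,000 bytes = 61,760,000,000,000 bits
1200 Mbps = 1,200,000,000 bits/s
time = 61,760,000,000,000 / 1,200,000,000 = 51,466.6667 s
51,466.6667 s / 3600 = 14.30 hours

14.30 hours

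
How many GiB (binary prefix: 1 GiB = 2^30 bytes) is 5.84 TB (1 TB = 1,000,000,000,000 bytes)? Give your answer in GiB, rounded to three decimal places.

5.84 TB = 5.84 × 10^12 bytes = 5,840,000,000,000 bytes
1 GiB = 2^30 bytes = 1,073,741,824 bytes
5,840,000,000,000 / 1,073,741,824 = 5,438.924 GiB

5,438.924 GiB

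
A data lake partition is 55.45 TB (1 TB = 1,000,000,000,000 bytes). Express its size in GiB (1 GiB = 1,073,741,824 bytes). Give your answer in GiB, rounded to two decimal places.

51,641.84 GiB

55.45 TB = 55.45 × 10^12 bytes = 55,450,000,000,000 bytes
1 GiB = 2^30 bytes = 1,073,741,824 bytes
55,450,000,000,000 / 1,073,741,824 = 51,641.84 GiB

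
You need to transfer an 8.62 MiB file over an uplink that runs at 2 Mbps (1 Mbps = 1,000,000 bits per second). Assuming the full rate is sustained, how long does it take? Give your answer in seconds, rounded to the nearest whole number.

8.62 MiB = 9,038,725.12 bytes = 72,309,800.96 bits
2 Mbps = 2,000,000 bits/s
time = 72,309,800.96 / 2,000,000 = 36 s

36 seconds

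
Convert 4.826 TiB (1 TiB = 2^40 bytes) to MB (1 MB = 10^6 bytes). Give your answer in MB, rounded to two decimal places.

4.826 TiB × 1,099,511,627,776 bytes/TiB = 5,306,243,115,646.976 bytes
1 MB = 10^6 bytes = 1,000,000 bytes
5,306,243,115,646.976 / 1,000,000 = 5,306,243.12 MB

5,306,243.12 MB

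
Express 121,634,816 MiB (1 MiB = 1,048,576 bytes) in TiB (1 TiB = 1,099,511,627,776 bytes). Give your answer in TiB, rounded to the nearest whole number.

116 TiB

121,634,816 MiB × 1,048,576 bytes/MiB = 127,543,348,822,016 bytes
1 TiB = 2^40 bytes = 1,099,511,627,776 bytes
127,543,348,822,016 / 1,099,511,627,776 = 116 TiB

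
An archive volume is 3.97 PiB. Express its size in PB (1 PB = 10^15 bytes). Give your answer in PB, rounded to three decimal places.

4.470 PB

3.97 PiB = 3.97 × 2^50 bytes = 4,469,822,630,165,217.28 bytes
1 PB = 10^15 bytes = 1,000,000,000,000,000 bytes
4,469,822,630,165,217.28 / 1,000,000,000,000,000 = 4.470 PB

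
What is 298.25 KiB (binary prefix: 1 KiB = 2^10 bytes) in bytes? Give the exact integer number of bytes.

305,408 bytes

298.25 × 1,024 = 305,408 bytes  (1 KiB = 2^10 bytes)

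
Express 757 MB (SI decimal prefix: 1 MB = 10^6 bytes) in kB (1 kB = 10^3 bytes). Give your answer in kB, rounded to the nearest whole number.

757,000 kB

757 MB = 757 × 10^6 bytes = 757,000,000 bytes
1 kB = 10^3 bytes = 1,000 bytes
757,000,000 / 1,000 = 757,000 kB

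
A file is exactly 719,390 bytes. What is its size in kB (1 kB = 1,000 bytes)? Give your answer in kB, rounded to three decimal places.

719.390 kB

719,390 bytes given.
1 kB = 1,000 bytes
719,390 / 1,000 = 719.390 kB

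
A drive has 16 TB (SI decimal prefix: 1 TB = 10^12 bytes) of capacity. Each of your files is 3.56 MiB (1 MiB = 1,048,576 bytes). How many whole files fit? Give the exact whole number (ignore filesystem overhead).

Capacity: 16 TB = 16,000,000,000,000 bytes
Per item: 3.56 MiB = 3,732,930.56 bytes
⌊16,000,000,000,000 / 3,732,930.56⌋ = 4,286,176

4,286,176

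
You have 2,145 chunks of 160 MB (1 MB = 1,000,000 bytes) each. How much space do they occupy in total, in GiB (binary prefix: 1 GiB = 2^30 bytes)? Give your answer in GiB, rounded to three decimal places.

Total = 2,145 × 160 MB = 343,200 MB
= 343,200 × 1,000,000 bytes = 343,200,000,000 bytes
1 GiB = 1,073,741,824 bytes
343,200,000,000 / 1,073,741,824 = 319.630 GiB

319.630 GiB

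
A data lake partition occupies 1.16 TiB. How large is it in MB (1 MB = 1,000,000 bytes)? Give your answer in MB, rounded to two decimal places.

1,275,433.49 MB

1.16 TiB × 1,099,511,627,776 bytes/TiB = 1,275,433,488,220.16 bytes
1 MB = 1,000,000 bytes
1,275,433,488,220.16 / 1,000,000 = 1,275,433.49 MB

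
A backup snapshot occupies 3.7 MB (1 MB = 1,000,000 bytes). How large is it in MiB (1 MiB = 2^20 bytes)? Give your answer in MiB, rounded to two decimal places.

3.7 MB = 3.7 × 10^6 bytes = 3,700,000 bytes
1 MiB = 1,048,576 bytes
3,700,000 / 1,048,576 = 3.53 MiB

3.53 MiB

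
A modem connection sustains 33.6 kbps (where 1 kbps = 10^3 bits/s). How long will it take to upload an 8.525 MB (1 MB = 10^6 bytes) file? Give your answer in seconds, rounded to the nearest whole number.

2,030 seconds

8.525 MB = 8,525,000 bytes = 68,200,000 bits
33.6 kbps = 33,600 bits/s
time = 68,200,000 / 33,600 = 2,030 s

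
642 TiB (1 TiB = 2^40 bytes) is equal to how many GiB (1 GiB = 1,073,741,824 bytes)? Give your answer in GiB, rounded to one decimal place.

657,408.0 GiB

642 TiB × 1,099,511,627,776 bytes/TiB = 705,886,465,032,192 bytes
1 GiB = 1,073,741,824 bytes
705,886,465,032,192 / 1,073,741,824 = 657,408.0 GiB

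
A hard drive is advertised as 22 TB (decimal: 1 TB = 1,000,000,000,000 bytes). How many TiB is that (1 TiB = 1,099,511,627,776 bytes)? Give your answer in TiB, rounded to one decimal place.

20.0 TiB

22 TB = 22 × 10^12 bytes = 22,000,000,000,000 bytes
1 TiB = 2^40 bytes = 1,099,511,627,776 bytes
22,000,000,000,000 / 1,099,511,627,776 = 20.0 TiB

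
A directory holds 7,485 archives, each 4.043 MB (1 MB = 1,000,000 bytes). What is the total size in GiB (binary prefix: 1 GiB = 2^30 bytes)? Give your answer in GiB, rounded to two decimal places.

28.18 GiB

Total = 7,485 × 4.043 MB = 30261.855 MB
= 30261.855 × 1,000,000 bytes = 30,261,855,000 bytes
1 GiB = 1,073,741,824 bytes
30,261,855,000 / 1,073,741,824 = 28.18 GiB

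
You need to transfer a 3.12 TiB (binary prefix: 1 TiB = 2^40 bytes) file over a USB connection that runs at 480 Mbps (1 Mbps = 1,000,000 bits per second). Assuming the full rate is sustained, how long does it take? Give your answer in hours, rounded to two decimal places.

15.88 hours

3.12 TiB = 3,430,476,278,661.12 bytes = 27,443,810,229,288.96 bits
480 Mbps = 480,000,000 bits/s
time = 27,443,810,229,288.96 / 480,000,000 = 57,174.6046 s
57,174.6046 s / 3600 = 15.88 hours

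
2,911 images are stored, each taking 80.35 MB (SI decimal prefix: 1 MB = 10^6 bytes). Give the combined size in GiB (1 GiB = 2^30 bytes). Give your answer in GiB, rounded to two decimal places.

217.84 GiB

Total = 2,911 × 80.35 MB = 233898.85 MB
= 233898.85 × 1,000,000 bytes = 233,898,850,000 bytes
1 GiB = 1,073,741,824 bytes
233,898,850,000 / 1,073,741,824 = 217.84 GiB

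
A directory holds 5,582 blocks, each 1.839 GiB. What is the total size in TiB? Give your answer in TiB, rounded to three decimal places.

10.025 TiB

Total = 5,582 × 1.839 GiB = 10265.298 GiB
= 10265.298 × 1,073,741,824 bytes = 11,022,279,798,423.552 bytes
1 TiB = 1,099,511,627,776 bytes
11,022,279,798,423.552 / 1,099,511,627,776 = 10.025 TiB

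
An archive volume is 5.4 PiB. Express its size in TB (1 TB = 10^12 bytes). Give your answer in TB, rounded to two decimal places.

6,079.86 TB

5.4 PiB = 5.4 × 2^50 bytes = 6,079,859,496,950,169.6 bytes
1 TB = 10^12 bytes = 1,000,000,000,000 bytes
6,079,859,496,950,169.6 / 1,000,000,000,000 = 6,079.86 TB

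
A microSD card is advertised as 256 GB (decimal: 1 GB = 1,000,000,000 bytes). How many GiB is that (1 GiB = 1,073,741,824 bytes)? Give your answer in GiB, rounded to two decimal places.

256 GB = 256 × 10^9 bytes = 256,000,000,000 bytes
1 GiB = 1,073,741,824 bytes
256,000,000,000 / 1,073,741,824 = 238.42 GiB

238.42 GiB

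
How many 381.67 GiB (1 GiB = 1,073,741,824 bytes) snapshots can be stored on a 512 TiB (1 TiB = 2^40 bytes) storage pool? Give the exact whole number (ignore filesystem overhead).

Capacity: 512 TiB = 562,949,953,421,312 bytes
Per item: 381.67 GiB = 409,815,041,966.08 bytes
⌊562,949,953,421,312 / 409,815,041,966.08⌋ = 1,373

1,373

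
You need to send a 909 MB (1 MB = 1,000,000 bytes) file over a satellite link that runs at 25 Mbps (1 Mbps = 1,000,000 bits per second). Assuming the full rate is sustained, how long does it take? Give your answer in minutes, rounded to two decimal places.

909 MB = 909,000,000 bytes = 7,272,000,000 bits
25 Mbps = 25,000,000 bits/s
time = 7,272,000,000 / 25,000,000 = 290.880 s
290.880 s / 60 = 4.85 minutes

4.85 minutes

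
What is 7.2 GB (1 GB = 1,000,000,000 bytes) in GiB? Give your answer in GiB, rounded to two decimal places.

6.71 GiB

7.2 GB = 7.2 × 10^9 bytes = 7,200,000,000 bytes
1 GiB = 2^30 bytes = 1,073,741,824 bytes
7,200,000,000 / 1,073,741,824 = 6.71 GiB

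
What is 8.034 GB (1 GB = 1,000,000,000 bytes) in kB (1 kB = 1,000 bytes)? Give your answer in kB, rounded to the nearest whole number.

8.034 GB = 8.034 × 10^9 bytes = 8,034,000,000 bytes
1 kB = 1,000 bytes
8,034,000,000 / 1,000 = 8,034,000 kB

8,034,000 kB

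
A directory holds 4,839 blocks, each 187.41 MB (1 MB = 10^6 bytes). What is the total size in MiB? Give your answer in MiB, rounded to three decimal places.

Total = 4,839 × 187.41 MB = 906876.99 MB
= 906876.99 × 1,000,000 bytes = 906,876,990,000 bytes
1 MiB = 1,048,576 bytes
906,876,990,000 / 1,048,576 = 864,865.294 MiB

864,865.294 MiB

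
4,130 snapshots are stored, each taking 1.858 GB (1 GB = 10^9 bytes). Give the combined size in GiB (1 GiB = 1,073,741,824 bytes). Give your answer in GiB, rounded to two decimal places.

7,146.54 GiB

Total = 4,130 × 1.858 GB = 7673.54 GB
= 7673.54 × 1,000,000,000 bytes = 7,673,540,000,000 bytes
1 GiB = 1,073,741,824 bytes
7,673,540,000,000 / 1,073,741,824 = 7,146.54 GiB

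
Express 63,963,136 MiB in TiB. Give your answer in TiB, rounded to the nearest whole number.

61 TiB

63,963,136 MiB × 1,048,576 bytes/MiB = 67,070,209,294,336 bytes
1 TiB = 1,099,511,627,776 bytes
67,070,209,294,336 / 1,099,511,627,776 = 61 TiB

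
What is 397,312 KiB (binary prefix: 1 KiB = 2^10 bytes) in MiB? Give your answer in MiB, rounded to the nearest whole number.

397,312 KiB = 397,312 × 2^10 bytes = 406,847,488 bytes
1 MiB = 1,048,576 bytes
406,847,488 / 1,048,576 = 388 MiB

388 MiB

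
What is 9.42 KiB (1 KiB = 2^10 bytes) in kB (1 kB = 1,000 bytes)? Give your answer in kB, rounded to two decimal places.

9.65 kB

9.42 KiB × 1,024 bytes/KiB = 9,646.08 bytes
1 kB = 1,000 bytes
9,646.08 / 1,000 = 9.65 kB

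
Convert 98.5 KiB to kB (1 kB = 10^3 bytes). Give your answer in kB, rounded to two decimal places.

98.5 KiB × 1,024 bytes/KiB = 100,864 bytes
1 kB = 1,000 bytes
100,864 / 1,000 = 100.86 kB

100.86 kB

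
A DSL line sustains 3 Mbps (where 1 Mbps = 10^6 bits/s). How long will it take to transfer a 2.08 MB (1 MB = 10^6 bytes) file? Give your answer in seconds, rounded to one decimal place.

2.08 MB = 2,080,000 bytes = 16,640,000 bits
3 Mbps = 3,000,000 bits/s
time = 16,640,000 / 3,000,000 = 5.5 s

5.5 seconds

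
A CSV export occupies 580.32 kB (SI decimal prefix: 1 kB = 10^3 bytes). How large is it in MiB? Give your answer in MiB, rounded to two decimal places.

0.55 MiB

580.32 kB = 580.32 × 10^3 bytes = 580,320 bytes
1 MiB = 1,048,576 bytes
580,320 / 1,048,576 = 0.55 MiB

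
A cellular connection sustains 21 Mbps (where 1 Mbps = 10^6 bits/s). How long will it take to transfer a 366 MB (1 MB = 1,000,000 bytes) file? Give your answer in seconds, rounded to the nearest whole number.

366 MB = 366,000,000 bytes = 2,928,000,000 bits
21 Mbps = 21,000,000 bits/s
time = 2,928,000,000 / 21,000,000 = 139 s

139 seconds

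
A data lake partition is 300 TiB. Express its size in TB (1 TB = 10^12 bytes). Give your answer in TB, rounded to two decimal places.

300 TiB = 300 × 2^40 bytes = 329,853,488,332,800 bytes
1 TB = 1,000,000,000,000 bytes
329,853,488,332,800 / 1,000,000,000,000 = 329.85 TB

329.85 TB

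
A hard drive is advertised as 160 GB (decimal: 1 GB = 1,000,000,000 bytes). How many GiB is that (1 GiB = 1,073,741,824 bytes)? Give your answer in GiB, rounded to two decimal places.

149.01 GiB

160 GB × 1,000,000,000 bytes/GB = 160,000,000,000 bytes
1 GiB = 1,073,741,824 bytes
160,000,000,000 / 1,073,741,824 = 149.01 GiB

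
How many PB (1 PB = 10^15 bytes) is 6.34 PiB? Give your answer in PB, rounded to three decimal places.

6.34 PiB × 1,125,899,906,842,624 bytes/PiB = 7,138,205,409,382,236.16 bytes
1 PB = 10^15 bytes = 1,000,000,000,000,000 bytes
7,138,205,409,382,236.16 / 1,000,000,000,000,000 = 7.138 PB

7.138 PB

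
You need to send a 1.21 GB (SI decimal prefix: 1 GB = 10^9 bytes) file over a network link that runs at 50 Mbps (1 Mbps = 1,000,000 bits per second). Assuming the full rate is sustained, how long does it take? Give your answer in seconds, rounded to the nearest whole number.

1.21 GB = 1,210,000,000 bytes = 9,680,000,000 bits
50 Mbps = 50,000,000 bits/s
time = 9,680,000,000 / 50,000,000 = 194 s

194 seconds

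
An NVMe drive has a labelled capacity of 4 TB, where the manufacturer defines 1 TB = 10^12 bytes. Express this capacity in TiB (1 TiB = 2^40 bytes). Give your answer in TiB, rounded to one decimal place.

4 TB = 4 × 10^12 bytes = 4,000,000,000,000 bytes
1 TiB = 1,099,511,627,776 bytes
4,000,000,000,000 / 1,099,511,627,776 = 3.6 TiB

3.6 TiB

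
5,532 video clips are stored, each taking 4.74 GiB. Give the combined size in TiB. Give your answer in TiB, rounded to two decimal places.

25.61 TiB

Total = 5,532 × 4.74 GiB = 26221.68 GiB
= 26221.68 × 1,073,741,824 bytes = 28,155,314,511,544.32 bytes
1 TiB = 1,099,511,627,776 bytes
28,155,314,511,544.32 / 1,099,511,627,776 = 25.61 TiB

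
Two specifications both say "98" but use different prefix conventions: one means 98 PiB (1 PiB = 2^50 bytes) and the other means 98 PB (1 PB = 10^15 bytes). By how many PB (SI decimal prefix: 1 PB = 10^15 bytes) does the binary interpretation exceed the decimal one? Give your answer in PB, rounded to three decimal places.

12.338 PB

98 PiB = 98 × 1,125,899,906,842,624 = 110,338,190,870,577,152 bytes
98 PB = 98 × 1,000,000,000,000,000 = 98,000,000,000,000,000 bytes
difference = 12,338,190,870,577,152 bytes
12,338,190,870,577,152 / 1,000,000,000,000,000 = 12.338 PB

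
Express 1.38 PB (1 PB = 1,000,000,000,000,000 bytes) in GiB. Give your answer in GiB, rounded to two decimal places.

1.38 PB = 1.38 × 10^15 bytes = 1,380,000,000,000,000 bytes
1 GiB = 2^30 bytes = 1,073,741,824 bytes
1,380,000,000,000,000 / 1,073,741,824 = 1,285,225.15 GiB

1,285,225.15 GiB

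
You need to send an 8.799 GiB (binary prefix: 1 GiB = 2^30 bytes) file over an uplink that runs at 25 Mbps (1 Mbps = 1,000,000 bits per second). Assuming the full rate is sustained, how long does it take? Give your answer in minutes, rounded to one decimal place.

8.799 GiB = 9,447,854,309.376 bytes = 75,582,834,475.008 bits
25 Mbps = 25,000,000 bits/s
time = 75,582,834,475.008 / 25,000,000 = 3,023.31 s
3,023.31 s / 60 = 50.4 minutes

50.4 minutes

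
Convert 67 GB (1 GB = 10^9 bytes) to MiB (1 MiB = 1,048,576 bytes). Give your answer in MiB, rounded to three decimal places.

63,896.179 MiB

67 GB × 1,000,000,000 bytes/GB = 67,000,000,000 bytes
1 MiB = 1,048,576 bytes
67,000,000,000 / 1,048,576 = 63,896.179 MiB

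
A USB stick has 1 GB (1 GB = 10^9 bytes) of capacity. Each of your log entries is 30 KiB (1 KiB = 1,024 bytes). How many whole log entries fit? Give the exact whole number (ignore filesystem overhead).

Capacity: 1 GB = 1,000,000,000 bytes
Per item: 30 KiB = 30,720 bytes
⌊1,000,000,000 / 30,720⌋ = 32,552

32,552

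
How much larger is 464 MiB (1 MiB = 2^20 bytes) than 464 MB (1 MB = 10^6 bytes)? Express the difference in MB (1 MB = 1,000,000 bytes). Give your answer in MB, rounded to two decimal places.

22.54 MB

464 MiB = 464 × 1,048,576 = 486,539,264 bytes
464 MB = 464 × 1,000,000 = 464,000,000 bytes
difference = 22,539,264 bytes
22,539,264 / 1,000,000 = 22.54 MB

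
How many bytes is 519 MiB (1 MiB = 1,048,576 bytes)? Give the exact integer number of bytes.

544,210,944 bytes

519 × 1,048,576 = 544,210,944 bytes  (1 MiB = 2^20 bytes)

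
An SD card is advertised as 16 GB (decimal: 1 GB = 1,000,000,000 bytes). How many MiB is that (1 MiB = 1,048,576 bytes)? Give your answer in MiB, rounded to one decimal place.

15,258.8 MiB

16 GB × 1,000,000,000 bytes/GB = 16,000,000,000 bytes
1 MiB = 2^20 bytes = 1,048,576 bytes
16,000,000,000 / 1,048,576 = 15,258.8 MiB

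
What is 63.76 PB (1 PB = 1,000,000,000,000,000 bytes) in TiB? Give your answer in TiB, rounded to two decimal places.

57,989.38 TiB

63.76 PB × 1,000,000,000,000,000 bytes/PB = 63,760,000,000,000,000 bytes
1 TiB = 2^40 bytes = 1,099,511,627,776 bytes
63,760,000,000,000,000 / 1,099,511,627,776 = 57,989.38 TiB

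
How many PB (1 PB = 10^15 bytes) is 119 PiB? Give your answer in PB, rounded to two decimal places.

119 PiB = 119 × 2^50 bytes = 133,982,088,914,272,256 bytes
1 PB = 10^15 bytes = 1,000,000,000,000,000 bytes
133,982,088,914,272,256 / 1,000,000,000,000,000 = 133.98 PB

133.98 PB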